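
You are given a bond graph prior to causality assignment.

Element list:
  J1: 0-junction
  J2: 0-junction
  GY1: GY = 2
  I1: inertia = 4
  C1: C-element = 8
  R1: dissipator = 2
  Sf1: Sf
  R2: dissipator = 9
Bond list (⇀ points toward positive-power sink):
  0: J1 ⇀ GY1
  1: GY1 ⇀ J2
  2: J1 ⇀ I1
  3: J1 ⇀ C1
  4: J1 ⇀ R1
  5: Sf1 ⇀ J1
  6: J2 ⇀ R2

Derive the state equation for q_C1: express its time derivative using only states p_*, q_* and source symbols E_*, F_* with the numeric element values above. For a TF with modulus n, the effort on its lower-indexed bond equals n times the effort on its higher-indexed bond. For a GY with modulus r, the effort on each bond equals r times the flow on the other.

#5 stroke at Sf1  (Sf1 fixes flow; stroke at Sf1)
#2 stroke at I1  (I1: I, integral causality)
#3 stroke at J1  (C1 outputs effort q/C1)
#0 stroke at GY1  (0-jn J1 has e-setter on 3)
#4 stroke at R1  (common-e at J1 fixed by 3)
#1 stroke at GY1  (through GY1, causality inverts; strokes same side of GY1)
#6 stroke at J2  (J2: last free bond brings effort in)

dq_C1/dt = F_Sf1 - p_I1/4 - 11*q_C1/32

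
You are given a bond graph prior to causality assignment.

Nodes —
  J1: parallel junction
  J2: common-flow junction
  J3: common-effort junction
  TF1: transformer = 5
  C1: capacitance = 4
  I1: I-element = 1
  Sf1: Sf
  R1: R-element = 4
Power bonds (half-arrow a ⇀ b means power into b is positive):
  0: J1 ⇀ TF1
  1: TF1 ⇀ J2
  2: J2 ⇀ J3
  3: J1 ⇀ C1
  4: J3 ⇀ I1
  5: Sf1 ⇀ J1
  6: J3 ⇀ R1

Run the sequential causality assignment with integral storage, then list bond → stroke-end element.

bond 0 |TF1
bond 1 |J2
bond 2 |J3
bond 3 |J1
bond 4 |I1
bond 5 |Sf1
bond 6 |R1

bond 5 stroke→Sf1  (Sf1 (Sf) sets flow on bond)
bond 3 stroke→J1  (C1 outputs effort q/C1)
bond 0 stroke→TF1  (J1: bond 3 brought effort, rest push out)
bond 1 stroke→J2  (through TF1, causality passes straight; one stroke at TF1)
bond 2 stroke→J3  (only one flow-in slot at J2)
bond 4 stroke→I1  (common-e at J3 fixed by 2)
bond 6 stroke→R1  (common-e at J3 fixed by 2)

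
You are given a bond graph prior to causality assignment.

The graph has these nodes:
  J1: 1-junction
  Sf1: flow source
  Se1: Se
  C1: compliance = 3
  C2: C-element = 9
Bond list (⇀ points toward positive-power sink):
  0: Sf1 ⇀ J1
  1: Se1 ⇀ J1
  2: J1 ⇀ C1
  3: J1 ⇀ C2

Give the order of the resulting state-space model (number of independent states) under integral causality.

β0 stroke at Sf1  (source Sf1 imposes f)
β1 stroke at J1  (Se1: effort source, stroke at far end)
β2 stroke at J1  (common-f at J1 fixed by 0)
β3 stroke at J1  (J1 flow already set via bond 0)

2  (C1, C2 all integral)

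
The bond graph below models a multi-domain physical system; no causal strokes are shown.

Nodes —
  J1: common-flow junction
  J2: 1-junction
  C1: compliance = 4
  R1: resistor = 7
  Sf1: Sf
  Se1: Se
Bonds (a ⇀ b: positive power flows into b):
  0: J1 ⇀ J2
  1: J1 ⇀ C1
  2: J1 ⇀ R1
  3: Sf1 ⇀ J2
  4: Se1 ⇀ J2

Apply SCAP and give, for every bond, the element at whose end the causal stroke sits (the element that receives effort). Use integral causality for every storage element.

bond 3 →Sf1  (source Sf1 imposes f)
bond 4 →J2  (Se1 fixes effort; stroke away)
bond 0 →J2  (1-jn J2 has f-setter on 3)
bond 1 →J1  (1-jn J1 has f-setter on 0)
bond 2 →J1  (common-f at J1 fixed by 0)

b0 →J2
b1 →J1
b2 →J1
b3 →Sf1
b4 →J2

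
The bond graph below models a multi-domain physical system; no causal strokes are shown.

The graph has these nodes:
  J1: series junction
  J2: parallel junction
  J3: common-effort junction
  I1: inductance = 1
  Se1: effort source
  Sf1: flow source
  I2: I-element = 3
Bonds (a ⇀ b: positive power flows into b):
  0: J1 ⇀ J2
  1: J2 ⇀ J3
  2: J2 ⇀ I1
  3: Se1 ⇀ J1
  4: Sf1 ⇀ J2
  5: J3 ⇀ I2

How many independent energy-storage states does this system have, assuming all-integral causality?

#3 stroke at J1  (Se1 (Se) sets effort on bond)
#4 stroke at Sf1  (Sf1 (Sf) sets flow on bond)
#0 stroke at J2  (J1: last free bond brings flow in)
#1 stroke at J3  (common-e at J2 fixed by 0)
#2 stroke at I1  (common-e at J2 fixed by 0)
#5 stroke at I2  (common-e at J3 fixed by 1)

2  (I1, I2 all integral)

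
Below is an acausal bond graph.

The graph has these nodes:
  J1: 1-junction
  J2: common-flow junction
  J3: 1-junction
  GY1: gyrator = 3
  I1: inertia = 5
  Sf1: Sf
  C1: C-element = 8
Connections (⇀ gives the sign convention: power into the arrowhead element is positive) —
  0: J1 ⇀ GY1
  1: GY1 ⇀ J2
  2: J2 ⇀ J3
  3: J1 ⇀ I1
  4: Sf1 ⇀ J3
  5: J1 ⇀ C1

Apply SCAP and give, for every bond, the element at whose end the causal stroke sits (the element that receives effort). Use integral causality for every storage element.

bond 4 |Sf1  (Sf1 (Sf) sets flow on bond)
bond 2 |J3  (J3 flow already set via bond 4)
bond 1 |J2  (J2 flow already set via bond 2)
bond 0 |J1  (GY1: gyrator matches bond 1)
bond 3 |I1  (prefer integral on I1)
bond 5 |J1  (J1 flow already set via bond 3)

#0 →J1
#1 →J2
#2 →J3
#3 →I1
#4 →Sf1
#5 →J1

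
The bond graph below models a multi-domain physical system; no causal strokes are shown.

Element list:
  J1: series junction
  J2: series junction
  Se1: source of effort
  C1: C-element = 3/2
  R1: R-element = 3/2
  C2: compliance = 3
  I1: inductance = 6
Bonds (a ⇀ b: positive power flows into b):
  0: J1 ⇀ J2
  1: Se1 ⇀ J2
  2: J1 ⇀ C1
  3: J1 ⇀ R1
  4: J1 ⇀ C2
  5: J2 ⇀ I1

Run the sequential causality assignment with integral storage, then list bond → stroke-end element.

#1 stroke→J2  (Se1 fixes effort; stroke away)
#2 stroke→J1  (prefer integral on C1)
#4 stroke→J1  (C2 outputs effort q/C2)
#5 stroke→I1  (I1 integral (f out))
#0 stroke→J2  (J2: bond 5 brought flow, rest push out)
#3 stroke→J1  (common-f at J1 fixed by 0)

β0 stroke at J2
β1 stroke at J2
β2 stroke at J1
β3 stroke at J1
β4 stroke at J1
β5 stroke at I1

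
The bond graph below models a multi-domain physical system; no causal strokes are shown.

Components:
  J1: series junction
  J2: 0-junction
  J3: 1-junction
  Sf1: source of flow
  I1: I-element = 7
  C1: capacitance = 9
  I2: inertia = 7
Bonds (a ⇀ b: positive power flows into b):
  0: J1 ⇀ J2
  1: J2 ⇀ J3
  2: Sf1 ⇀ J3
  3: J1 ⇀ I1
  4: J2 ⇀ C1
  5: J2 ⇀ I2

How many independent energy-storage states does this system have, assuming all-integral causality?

#2 →Sf1  (Sf1 (Sf) sets flow on bond)
#1 →J3  (J3: bond 2 brought flow, rest push out)
#3 →I1  (prefer integral on I1)
#0 →J1  (J1: bond 3 brought flow, rest push out)
#4 →J2  (C1 integral (e out))
#5 →I2  (common-e at J2 fixed by 4)

3  (C1, I1, I2 all integral)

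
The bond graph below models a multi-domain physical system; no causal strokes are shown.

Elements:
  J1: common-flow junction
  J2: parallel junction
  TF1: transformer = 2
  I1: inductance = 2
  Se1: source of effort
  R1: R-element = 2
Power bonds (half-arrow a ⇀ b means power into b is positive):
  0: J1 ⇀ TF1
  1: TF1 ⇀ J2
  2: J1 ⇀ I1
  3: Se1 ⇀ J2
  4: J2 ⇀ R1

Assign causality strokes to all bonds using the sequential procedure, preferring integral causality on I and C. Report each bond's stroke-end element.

#0 stroke→J1
#1 stroke→TF1
#2 stroke→I1
#3 stroke→J2
#4 stroke→R1

#3 |J2  (Se1 (Se) sets effort on bond)
#1 |TF1  (common-e at J2 fixed by 3)
#4 |R1  (0-jn J2 has e-setter on 3)
#0 |J1  (through TF1, causality passes straight; one stroke at TF1)
#2 |I1  (closing 1-jn rule on J1)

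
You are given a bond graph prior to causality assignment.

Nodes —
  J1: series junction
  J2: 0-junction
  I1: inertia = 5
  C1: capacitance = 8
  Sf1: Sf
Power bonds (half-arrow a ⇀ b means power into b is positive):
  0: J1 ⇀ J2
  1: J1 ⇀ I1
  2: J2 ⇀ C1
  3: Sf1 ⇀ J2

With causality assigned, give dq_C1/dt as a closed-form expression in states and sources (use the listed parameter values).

β3 →Sf1  (Sf1 fixes flow; stroke at Sf1)
β1 →I1  (I1 integral (f out))
β0 →J1  (J1 flow already set via bond 1)
β2 →J2  (closing 0-jn rule on J2)

dq_C1/dt = F_Sf1 + p_I1/5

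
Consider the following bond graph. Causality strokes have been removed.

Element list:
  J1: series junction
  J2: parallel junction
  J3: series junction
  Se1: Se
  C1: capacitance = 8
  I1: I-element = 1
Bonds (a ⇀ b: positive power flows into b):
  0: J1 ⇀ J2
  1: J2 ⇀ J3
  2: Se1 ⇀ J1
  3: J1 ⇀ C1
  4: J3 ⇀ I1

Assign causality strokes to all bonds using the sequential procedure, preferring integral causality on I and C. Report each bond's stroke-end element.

bond 2 stroke at J1  (Se1 fixes effort; stroke away)
bond 3 stroke at J1  (C1 outputs effort q/C1)
bond 0 stroke at J2  (only one flow-in slot at J1)
bond 1 stroke at J3  (J2: bond 0 brought effort, rest push out)
bond 4 stroke at I1  (closing 1-jn rule on J3)

bond 0 stroke→J2
bond 1 stroke→J3
bond 2 stroke→J1
bond 3 stroke→J1
bond 4 stroke→I1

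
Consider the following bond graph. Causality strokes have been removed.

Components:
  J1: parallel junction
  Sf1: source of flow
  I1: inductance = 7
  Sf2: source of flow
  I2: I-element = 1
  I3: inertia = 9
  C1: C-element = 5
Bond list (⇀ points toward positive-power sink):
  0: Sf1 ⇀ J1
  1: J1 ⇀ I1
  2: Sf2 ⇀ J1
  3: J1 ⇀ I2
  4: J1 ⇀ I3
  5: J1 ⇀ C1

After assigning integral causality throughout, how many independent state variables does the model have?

4  (C1, I1, I2, I3 all integral)

bond 0 |Sf1  (source Sf1 imposes f)
bond 2 |Sf2  (Sf2 (Sf) sets flow on bond)
bond 1 |I1  (I1 outputs flow p/I1)
bond 3 |I2  (I2 integral (f out))
bond 4 |I3  (I3 integral (f out))
bond 5 |J1  (J1 needs exactly one e-in)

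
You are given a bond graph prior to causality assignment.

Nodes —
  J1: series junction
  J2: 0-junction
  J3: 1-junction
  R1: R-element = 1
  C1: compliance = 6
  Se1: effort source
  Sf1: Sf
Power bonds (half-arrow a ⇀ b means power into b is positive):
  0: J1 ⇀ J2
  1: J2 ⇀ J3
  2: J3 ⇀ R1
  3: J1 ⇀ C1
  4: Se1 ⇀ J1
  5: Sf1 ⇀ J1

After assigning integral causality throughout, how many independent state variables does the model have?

#4 |J1  (source Se1 imposes e)
#5 |Sf1  (Sf1 fixes flow; stroke at Sf1)
#0 |J1  (1-jn J1 has f-setter on 5)
#3 |J1  (1-jn J1 has f-setter on 5)
#1 |J2  (only one effort-in slot at J2)
#2 |J3  (1-jn J3 has f-setter on 1)

1  (C1 all integral)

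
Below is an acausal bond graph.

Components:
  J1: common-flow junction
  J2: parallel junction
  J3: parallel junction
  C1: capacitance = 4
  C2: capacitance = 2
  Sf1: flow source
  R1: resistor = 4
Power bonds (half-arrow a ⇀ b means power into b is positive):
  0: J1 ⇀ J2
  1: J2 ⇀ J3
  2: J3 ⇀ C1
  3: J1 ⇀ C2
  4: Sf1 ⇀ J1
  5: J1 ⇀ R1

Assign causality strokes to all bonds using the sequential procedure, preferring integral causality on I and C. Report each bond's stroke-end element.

bond 4 |Sf1  (Sf1 fixes flow; stroke at Sf1)
bond 0 |J1  (1-jn J1 has f-setter on 4)
bond 3 |J1  (J1: bond 4 brought flow, rest push out)
bond 5 |J1  (common-f at J1 fixed by 4)
bond 1 |J2  (only one effort-in slot at J2)
bond 2 |J3  (closing 0-jn rule on J3)

β0 |J1
β1 |J2
β2 |J3
β3 |J1
β4 |Sf1
β5 |J1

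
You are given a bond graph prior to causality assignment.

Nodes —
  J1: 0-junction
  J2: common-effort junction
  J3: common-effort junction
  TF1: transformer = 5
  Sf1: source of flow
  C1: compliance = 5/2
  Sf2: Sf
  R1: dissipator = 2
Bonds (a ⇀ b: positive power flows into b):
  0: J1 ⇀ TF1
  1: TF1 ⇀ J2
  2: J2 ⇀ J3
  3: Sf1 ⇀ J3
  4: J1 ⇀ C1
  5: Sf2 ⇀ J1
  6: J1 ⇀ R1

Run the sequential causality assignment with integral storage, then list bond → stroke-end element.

β3 stroke→Sf1  (source Sf1 imposes f)
β5 stroke→Sf2  (Sf2: flow source, stroke at near end)
β2 stroke→J3  (J3 needs exactly one e-in)
β1 stroke→J2  (J2: last free bond brings effort in)
β0 stroke→TF1  (TF TF1: opposite of bond 1)
β4 stroke→J1  (C1 integral (e out))
β6 stroke→R1  (common-e at J1 fixed by 4)

#0 stroke at TF1
#1 stroke at J2
#2 stroke at J3
#3 stroke at Sf1
#4 stroke at J1
#5 stroke at Sf2
#6 stroke at R1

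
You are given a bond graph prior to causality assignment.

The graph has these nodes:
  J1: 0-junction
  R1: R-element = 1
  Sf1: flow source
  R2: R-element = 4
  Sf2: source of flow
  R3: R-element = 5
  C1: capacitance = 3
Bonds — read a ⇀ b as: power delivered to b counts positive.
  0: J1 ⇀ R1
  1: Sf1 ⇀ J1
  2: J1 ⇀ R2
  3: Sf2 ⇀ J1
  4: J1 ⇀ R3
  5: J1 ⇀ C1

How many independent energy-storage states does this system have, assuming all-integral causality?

b1 stroke→Sf1  (source Sf1 imposes f)
b3 stroke→Sf2  (Sf2: flow source, stroke at near end)
b5 stroke→J1  (prefer integral on C1)
b0 stroke→R1  (common-e at J1 fixed by 5)
b2 stroke→R2  (common-e at J1 fixed by 5)
b4 stroke→R3  (0-jn J1 has e-setter on 5)

1  (C1 all integral)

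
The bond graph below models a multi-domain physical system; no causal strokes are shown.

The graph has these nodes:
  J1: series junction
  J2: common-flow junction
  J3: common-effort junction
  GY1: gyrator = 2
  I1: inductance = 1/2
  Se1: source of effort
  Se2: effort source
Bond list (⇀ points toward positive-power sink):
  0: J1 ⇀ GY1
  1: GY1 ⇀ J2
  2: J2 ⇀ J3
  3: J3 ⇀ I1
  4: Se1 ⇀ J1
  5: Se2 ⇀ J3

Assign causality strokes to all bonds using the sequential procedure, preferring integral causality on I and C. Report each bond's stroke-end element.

#4 stroke→J1  (Se1: effort source, stroke at far end)
#5 stroke→J3  (source Se2 imposes e)
#0 stroke→GY1  (J1 needs exactly one f-in)
#2 stroke→J2  (common-e at J3 fixed by 5)
#3 stroke→I1  (0-jn J3 has e-setter on 5)
#1 stroke→GY1  (GY1 both-in/both-out from 0)

#0 stroke at GY1
#1 stroke at GY1
#2 stroke at J2
#3 stroke at I1
#4 stroke at J1
#5 stroke at J3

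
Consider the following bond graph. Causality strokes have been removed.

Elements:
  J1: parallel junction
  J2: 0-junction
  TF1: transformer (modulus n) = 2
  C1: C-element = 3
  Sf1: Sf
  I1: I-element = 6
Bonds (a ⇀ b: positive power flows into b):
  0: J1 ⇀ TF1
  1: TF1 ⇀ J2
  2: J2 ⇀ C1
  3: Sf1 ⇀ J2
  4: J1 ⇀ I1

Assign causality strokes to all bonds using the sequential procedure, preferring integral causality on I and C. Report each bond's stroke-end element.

bond 3 →Sf1  (Sf1 fixes flow; stroke at Sf1)
bond 2 →J2  (C1 integral (e out))
bond 1 →TF1  (0-jn J2 has e-setter on 2)
bond 0 →J1  (TF TF1: opposite of bond 1)
bond 4 →I1  (J1: bond 0 brought effort, rest push out)

β0 →J1
β1 →TF1
β2 →J2
β3 →Sf1
β4 →I1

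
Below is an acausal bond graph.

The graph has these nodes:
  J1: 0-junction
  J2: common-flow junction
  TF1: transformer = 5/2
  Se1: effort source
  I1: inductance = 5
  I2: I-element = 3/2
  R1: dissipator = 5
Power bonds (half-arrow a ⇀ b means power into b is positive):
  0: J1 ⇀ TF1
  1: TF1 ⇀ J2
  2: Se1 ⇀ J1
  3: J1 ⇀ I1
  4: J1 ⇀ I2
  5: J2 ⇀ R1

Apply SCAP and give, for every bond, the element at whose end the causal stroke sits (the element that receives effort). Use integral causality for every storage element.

β0 |TF1
β1 |J2
β2 |J1
β3 |I1
β4 |I2
β5 |R1

b2 |J1  (Se1 fixes effort; stroke away)
b0 |TF1  (0-jn J1 has e-setter on 2)
b3 |I1  (common-e at J1 fixed by 2)
b4 |I2  (J1 effort already set via bond 2)
b1 |J2  (TF TF1: opposite of bond 0)
b5 |R1  (closing 1-jn rule on J2)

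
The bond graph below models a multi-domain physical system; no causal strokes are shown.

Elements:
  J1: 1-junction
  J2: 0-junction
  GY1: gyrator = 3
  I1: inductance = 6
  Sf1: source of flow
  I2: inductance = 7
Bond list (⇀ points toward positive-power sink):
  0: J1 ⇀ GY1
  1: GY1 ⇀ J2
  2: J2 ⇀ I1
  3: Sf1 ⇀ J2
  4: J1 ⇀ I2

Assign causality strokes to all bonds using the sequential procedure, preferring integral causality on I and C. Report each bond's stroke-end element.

bond 0 →J1
bond 1 →J2
bond 2 →I1
bond 3 →Sf1
bond 4 →I2

b3 stroke at Sf1  (Sf1 fixes flow; stroke at Sf1)
b2 stroke at I1  (I1 outputs flow p/I1)
b1 stroke at J2  (J2 needs exactly one e-in)
b0 stroke at J1  (GY1 both-in/both-out from 1)
b4 stroke at I2  (J1: last free bond brings flow in)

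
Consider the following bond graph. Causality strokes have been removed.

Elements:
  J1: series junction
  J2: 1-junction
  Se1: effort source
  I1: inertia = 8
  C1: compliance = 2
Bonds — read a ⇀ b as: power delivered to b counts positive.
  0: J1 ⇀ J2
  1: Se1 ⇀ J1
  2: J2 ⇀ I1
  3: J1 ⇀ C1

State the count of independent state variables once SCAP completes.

2  (C1, I1 all integral)

#1 stroke at J1  (source Se1 imposes e)
#2 stroke at I1  (I1: I, integral causality)
#0 stroke at J2  (1-jn J2 has f-setter on 2)
#3 stroke at J1  (common-f at J1 fixed by 0)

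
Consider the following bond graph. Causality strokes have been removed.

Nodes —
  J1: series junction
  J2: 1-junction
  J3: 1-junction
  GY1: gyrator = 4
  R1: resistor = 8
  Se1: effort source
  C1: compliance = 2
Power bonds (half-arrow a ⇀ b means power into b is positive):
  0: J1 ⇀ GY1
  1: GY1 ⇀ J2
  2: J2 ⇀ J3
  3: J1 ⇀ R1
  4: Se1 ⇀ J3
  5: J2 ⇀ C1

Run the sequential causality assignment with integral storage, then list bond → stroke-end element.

bond 0 |GY1
bond 1 |GY1
bond 2 |J2
bond 3 |J1
bond 4 |J3
bond 5 |J2

#4 |J3  (Se1 fixes effort; stroke away)
#2 |J2  (J3: last free bond brings flow in)
#5 |J2  (C1 integral (e out))
#1 |GY1  (closing 1-jn rule on J2)
#0 |GY1  (GY1 both-in/both-out from 1)
#3 |J1  (1-jn J1 has f-setter on 0)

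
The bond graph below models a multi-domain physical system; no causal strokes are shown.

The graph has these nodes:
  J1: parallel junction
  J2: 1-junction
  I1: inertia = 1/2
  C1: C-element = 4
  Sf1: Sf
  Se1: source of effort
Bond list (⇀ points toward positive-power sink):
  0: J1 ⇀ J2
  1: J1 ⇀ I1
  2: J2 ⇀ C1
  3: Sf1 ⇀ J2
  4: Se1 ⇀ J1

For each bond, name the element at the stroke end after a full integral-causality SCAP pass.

β3 stroke at Sf1  (Sf1 fixes flow; stroke at Sf1)
β4 stroke at J1  (Se1 fixes effort; stroke away)
β0 stroke at J2  (0-jn J1 has e-setter on 4)
β1 stroke at I1  (0-jn J1 has e-setter on 4)
β2 stroke at J2  (1-jn J2 has f-setter on 3)

β0 |J2
β1 |I1
β2 |J2
β3 |Sf1
β4 |J1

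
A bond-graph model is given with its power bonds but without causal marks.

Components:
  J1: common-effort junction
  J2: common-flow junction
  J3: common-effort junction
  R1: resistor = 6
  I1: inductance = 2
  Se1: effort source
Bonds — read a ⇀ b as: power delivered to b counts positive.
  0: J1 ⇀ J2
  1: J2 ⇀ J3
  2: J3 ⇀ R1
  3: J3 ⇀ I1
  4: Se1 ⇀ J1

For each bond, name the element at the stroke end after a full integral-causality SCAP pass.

bond 0 →J2
bond 1 →J3
bond 2 →R1
bond 3 →I1
bond 4 →J1

β4 |J1  (Se1: effort source, stroke at far end)
β0 |J2  (J1: bond 4 brought effort, rest push out)
β1 |J3  (only one flow-in slot at J2)
β2 |R1  (J3: bond 1 brought effort, rest push out)
β3 |I1  (common-e at J3 fixed by 1)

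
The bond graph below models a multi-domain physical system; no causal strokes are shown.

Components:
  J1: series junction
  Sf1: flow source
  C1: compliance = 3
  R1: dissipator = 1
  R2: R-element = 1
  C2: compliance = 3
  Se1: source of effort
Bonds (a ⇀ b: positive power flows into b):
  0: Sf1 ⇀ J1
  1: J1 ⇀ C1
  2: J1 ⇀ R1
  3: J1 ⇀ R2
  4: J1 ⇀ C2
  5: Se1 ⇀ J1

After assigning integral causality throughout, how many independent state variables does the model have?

bond 0 stroke→Sf1  (Sf1: flow source, stroke at near end)
bond 5 stroke→J1  (source Se1 imposes e)
bond 1 stroke→J1  (common-f at J1 fixed by 0)
bond 2 stroke→J1  (J1 flow already set via bond 0)
bond 3 stroke→J1  (common-f at J1 fixed by 0)
bond 4 stroke→J1  (J1: bond 0 brought flow, rest push out)

2  (C1, C2 all integral)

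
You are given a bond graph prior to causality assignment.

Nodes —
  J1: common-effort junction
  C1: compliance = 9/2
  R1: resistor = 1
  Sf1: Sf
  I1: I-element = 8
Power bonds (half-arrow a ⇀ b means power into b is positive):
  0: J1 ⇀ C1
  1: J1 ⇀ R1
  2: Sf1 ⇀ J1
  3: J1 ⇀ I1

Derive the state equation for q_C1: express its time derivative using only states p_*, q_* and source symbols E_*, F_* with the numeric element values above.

b2 →Sf1  (Sf1 (Sf) sets flow on bond)
b0 →J1  (C1 integral (e out))
b1 →R1  (J1 effort already set via bond 0)
b3 →I1  (J1 effort already set via bond 0)

dq_C1/dt = F_Sf1 - p_I1/8 - 2*q_C1/9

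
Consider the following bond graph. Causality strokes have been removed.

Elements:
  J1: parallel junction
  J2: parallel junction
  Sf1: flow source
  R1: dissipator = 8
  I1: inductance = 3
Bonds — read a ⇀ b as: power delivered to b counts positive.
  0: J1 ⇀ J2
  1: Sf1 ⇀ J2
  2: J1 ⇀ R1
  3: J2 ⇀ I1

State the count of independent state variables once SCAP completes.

bond 1 stroke→Sf1  (Sf1 (Sf) sets flow on bond)
bond 3 stroke→I1  (I1 outputs flow p/I1)
bond 0 stroke→J2  (J2 needs exactly one e-in)
bond 2 stroke→J1  (J1 needs exactly one e-in)

1  (I1 all integral)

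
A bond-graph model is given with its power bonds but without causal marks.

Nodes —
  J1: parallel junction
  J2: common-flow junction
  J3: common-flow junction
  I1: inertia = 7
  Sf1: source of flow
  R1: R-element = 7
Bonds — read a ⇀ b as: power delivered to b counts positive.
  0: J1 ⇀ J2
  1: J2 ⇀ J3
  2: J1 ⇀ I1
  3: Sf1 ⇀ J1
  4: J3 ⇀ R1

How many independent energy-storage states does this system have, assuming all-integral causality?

β3 stroke→Sf1  (Sf1: flow source, stroke at near end)
β2 stroke→I1  (I1 outputs flow p/I1)
β0 stroke→J1  (closing 0-jn rule on J1)
β1 stroke→J2  (J2 flow already set via bond 0)
β4 stroke→J3  (J3: bond 1 brought flow, rest push out)

1  (I1 all integral)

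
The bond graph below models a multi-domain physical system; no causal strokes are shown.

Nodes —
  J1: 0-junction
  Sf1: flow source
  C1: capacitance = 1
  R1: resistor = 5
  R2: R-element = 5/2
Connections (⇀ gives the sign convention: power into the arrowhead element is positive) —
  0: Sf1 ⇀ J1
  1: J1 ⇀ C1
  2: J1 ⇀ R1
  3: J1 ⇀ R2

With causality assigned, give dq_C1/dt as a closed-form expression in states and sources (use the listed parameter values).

β0 |Sf1  (source Sf1 imposes f)
β1 |J1  (C1 integral (e out))
β2 |R1  (J1: bond 1 brought effort, rest push out)
β3 |R2  (J1: bond 1 brought effort, rest push out)

dq_C1/dt = F_Sf1 - 3*q_C1/5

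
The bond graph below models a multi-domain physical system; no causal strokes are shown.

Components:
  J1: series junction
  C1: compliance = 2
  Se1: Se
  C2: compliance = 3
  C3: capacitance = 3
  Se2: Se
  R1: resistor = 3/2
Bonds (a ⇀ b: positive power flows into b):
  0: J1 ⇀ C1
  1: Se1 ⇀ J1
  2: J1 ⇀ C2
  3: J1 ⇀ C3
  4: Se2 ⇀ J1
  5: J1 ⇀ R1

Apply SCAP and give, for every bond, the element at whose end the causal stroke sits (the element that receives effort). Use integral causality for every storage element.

bond 0 →J1
bond 1 →J1
bond 2 →J1
bond 3 →J1
bond 4 →J1
bond 5 →R1

β1 stroke at J1  (source Se1 imposes e)
β4 stroke at J1  (source Se2 imposes e)
β0 stroke at J1  (prefer integral on C1)
β2 stroke at J1  (prefer integral on C2)
β3 stroke at J1  (prefer integral on C3)
β5 stroke at R1  (only one flow-in slot at J1)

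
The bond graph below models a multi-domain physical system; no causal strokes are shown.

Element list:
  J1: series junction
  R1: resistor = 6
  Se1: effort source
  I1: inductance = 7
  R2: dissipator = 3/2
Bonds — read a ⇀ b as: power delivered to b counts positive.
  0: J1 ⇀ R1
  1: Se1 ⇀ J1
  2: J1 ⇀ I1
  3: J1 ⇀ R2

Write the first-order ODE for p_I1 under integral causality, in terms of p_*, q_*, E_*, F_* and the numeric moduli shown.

#1 →J1  (Se1: effort source, stroke at far end)
#2 →I1  (I1: I, integral causality)
#0 →J1  (J1 flow already set via bond 2)
#3 →J1  (J1: bond 2 brought flow, rest push out)

dp_I1/dt = E_Se1 - 15*p_I1/14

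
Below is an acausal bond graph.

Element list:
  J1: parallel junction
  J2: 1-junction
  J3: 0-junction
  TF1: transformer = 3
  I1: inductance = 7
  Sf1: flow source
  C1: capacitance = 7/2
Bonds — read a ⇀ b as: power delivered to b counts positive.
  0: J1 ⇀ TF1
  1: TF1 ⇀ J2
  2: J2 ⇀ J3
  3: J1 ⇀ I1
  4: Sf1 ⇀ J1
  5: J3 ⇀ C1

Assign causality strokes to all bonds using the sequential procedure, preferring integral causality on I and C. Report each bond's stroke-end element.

bond 4 stroke→Sf1  (source Sf1 imposes f)
bond 3 stroke→I1  (I1: I, integral causality)
bond 0 stroke→J1  (J1 needs exactly one e-in)
bond 1 stroke→TF1  (through TF1, causality passes straight; one stroke at TF1)
bond 2 stroke→J2  (1-jn J2 has f-setter on 1)
bond 5 stroke→J3  (closing 0-jn rule on J3)

β0 →J1
β1 →TF1
β2 →J2
β3 →I1
β4 →Sf1
β5 →J3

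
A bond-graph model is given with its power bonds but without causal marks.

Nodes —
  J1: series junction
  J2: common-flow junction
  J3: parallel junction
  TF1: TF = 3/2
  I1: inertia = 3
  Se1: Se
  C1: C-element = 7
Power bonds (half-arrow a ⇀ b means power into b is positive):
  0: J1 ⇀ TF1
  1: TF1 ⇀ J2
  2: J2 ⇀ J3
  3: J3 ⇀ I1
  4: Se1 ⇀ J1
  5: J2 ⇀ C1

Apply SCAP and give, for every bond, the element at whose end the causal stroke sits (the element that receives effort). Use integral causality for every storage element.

β4 →J1  (Se1 (Se) sets effort on bond)
β0 →TF1  (only one flow-in slot at J1)
β1 →J2  (TF TF1: opposite of bond 0)
β3 →I1  (I1 integral (f out))
β2 →J3  (J3 needs exactly one e-in)
β5 →J2  (J2 flow already set via bond 2)

bond 0 stroke→TF1
bond 1 stroke→J2
bond 2 stroke→J3
bond 3 stroke→I1
bond 4 stroke→J1
bond 5 stroke→J2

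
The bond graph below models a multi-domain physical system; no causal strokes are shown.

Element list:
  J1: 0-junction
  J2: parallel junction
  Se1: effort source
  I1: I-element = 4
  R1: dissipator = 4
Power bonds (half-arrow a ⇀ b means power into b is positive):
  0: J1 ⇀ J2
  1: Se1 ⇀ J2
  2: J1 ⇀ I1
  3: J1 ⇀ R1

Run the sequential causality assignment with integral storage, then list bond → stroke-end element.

bond 0 |J1
bond 1 |J2
bond 2 |I1
bond 3 |R1

β1 →J2  (Se1 fixes effort; stroke away)
β0 →J1  (0-jn J2 has e-setter on 1)
β2 →I1  (J1: bond 0 brought effort, rest push out)
β3 →R1  (J1 effort already set via bond 0)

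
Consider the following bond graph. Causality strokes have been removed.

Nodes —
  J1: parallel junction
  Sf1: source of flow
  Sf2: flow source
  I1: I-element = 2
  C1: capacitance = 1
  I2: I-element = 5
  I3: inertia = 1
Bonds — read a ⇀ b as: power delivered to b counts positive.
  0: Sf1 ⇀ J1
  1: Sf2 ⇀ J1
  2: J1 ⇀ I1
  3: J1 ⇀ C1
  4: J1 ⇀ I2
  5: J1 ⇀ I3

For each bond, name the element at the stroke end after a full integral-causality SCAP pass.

b0 →Sf1
b1 →Sf2
b2 →I1
b3 →J1
b4 →I2
b5 →I3

b0 stroke→Sf1  (source Sf1 imposes f)
b1 stroke→Sf2  (Sf2 (Sf) sets flow on bond)
b2 stroke→I1  (prefer integral on I1)
b3 stroke→J1  (C1: C, integral causality)
b4 stroke→I2  (J1: bond 3 brought effort, rest push out)
b5 stroke→I3  (common-e at J1 fixed by 3)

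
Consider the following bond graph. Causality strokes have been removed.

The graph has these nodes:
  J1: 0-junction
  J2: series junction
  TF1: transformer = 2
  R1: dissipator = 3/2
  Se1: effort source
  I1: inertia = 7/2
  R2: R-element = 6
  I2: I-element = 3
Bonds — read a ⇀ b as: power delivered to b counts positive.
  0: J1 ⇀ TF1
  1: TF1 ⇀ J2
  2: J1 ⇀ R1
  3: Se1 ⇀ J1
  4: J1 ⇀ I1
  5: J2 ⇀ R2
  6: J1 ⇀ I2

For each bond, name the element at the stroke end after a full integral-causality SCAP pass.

bond 0 |TF1
bond 1 |J2
bond 2 |R1
bond 3 |J1
bond 4 |I1
bond 5 |R2
bond 6 |I2

b3 →J1  (Se1 fixes effort; stroke away)
b0 →TF1  (J1: bond 3 brought effort, rest push out)
b2 →R1  (common-e at J1 fixed by 3)
b4 →I1  (common-e at J1 fixed by 3)
b6 →I2  (J1: bond 3 brought effort, rest push out)
b1 →J2  (TF1: transformer flips bond 0)
b5 →R2  (only one flow-in slot at J2)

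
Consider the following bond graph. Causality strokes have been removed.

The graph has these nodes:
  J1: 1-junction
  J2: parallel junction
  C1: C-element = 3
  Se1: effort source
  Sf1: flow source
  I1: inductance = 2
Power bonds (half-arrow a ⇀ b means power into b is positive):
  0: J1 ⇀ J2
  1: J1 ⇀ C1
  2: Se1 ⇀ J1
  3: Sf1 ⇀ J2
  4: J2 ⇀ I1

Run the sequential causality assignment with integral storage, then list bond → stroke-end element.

#0 |J2
#1 |J1
#2 |J1
#3 |Sf1
#4 |I1

β2 stroke→J1  (Se1: effort source, stroke at far end)
β3 stroke→Sf1  (Sf1 (Sf) sets flow on bond)
β1 stroke→J1  (prefer integral on C1)
β0 stroke→J2  (J1 needs exactly one f-in)
β4 stroke→I1  (0-jn J2 has e-setter on 0)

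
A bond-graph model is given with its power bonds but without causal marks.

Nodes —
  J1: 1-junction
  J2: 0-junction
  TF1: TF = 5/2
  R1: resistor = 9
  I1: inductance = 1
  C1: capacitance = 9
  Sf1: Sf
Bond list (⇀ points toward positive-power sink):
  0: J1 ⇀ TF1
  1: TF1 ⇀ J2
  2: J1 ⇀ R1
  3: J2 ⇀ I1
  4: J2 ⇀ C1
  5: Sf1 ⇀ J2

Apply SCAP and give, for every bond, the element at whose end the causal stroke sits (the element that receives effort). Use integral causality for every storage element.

b5 stroke→Sf1  (Sf1 (Sf) sets flow on bond)
b3 stroke→I1  (prefer integral on I1)
b4 stroke→J2  (prefer integral on C1)
b1 stroke→TF1  (J2: bond 4 brought effort, rest push out)
b0 stroke→J1  (through TF1, causality passes straight; one stroke at TF1)
b2 stroke→R1  (closing 1-jn rule on J1)

#0 stroke→J1
#1 stroke→TF1
#2 stroke→R1
#3 stroke→I1
#4 stroke→J2
#5 stroke→Sf1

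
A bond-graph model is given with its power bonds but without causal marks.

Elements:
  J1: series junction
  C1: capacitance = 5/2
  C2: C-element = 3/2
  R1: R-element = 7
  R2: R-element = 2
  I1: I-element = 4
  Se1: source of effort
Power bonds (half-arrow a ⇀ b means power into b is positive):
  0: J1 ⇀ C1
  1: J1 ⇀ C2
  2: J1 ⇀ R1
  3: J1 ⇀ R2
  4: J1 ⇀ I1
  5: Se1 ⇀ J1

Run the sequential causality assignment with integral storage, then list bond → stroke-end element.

β0 →J1
β1 →J1
β2 →J1
β3 →J1
β4 →I1
β5 →J1

β5 stroke→J1  (Se1 (Se) sets effort on bond)
β0 stroke→J1  (C1 outputs effort q/C1)
β1 stroke→J1  (C2: C, integral causality)
β4 stroke→I1  (I1 integral (f out))
β2 stroke→J1  (J1: bond 4 brought flow, rest push out)
β3 stroke→J1  (J1: bond 4 brought flow, rest push out)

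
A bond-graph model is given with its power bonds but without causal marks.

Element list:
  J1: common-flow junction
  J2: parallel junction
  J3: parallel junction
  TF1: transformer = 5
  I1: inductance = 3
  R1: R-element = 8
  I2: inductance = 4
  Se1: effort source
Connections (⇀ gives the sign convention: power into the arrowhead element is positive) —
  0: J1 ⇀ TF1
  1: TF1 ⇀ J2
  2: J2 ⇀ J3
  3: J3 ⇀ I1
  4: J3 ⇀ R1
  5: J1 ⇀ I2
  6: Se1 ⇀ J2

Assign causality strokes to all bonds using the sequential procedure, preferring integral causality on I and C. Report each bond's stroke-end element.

b6 |J2  (Se1 (Se) sets effort on bond)
b1 |TF1  (J2 effort already set via bond 6)
b2 |J3  (J2: bond 6 brought effort, rest push out)
b3 |I1  (common-e at J3 fixed by 2)
b4 |R1  (J3: bond 2 brought effort, rest push out)
b0 |J1  (through TF1, causality passes straight; one stroke at TF1)
b5 |I2  (only one flow-in slot at J1)

#0 stroke at J1
#1 stroke at TF1
#2 stroke at J3
#3 stroke at I1
#4 stroke at R1
#5 stroke at I2
#6 stroke at J2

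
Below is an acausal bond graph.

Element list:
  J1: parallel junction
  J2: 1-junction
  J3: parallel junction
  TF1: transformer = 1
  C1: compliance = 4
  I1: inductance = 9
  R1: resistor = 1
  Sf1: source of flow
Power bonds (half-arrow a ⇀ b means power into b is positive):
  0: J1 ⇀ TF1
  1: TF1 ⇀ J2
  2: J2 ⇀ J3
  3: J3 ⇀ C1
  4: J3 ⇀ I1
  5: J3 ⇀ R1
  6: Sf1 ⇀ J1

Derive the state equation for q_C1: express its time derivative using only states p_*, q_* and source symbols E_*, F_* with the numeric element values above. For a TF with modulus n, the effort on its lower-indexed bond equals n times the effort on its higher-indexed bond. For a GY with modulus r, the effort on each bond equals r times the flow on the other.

#6 →Sf1  (Sf1 (Sf) sets flow on bond)
#0 →J1  (only one effort-in slot at J1)
#1 →TF1  (TF1 one-in-one-out from 0)
#2 →J2  (1-jn J2 has f-setter on 1)
#3 →J3  (C1: C, integral causality)
#4 →I1  (J3 effort already set via bond 3)
#5 →R1  (0-jn J3 has e-setter on 3)

dq_C1/dt = F_Sf1 - p_I1/9 - q_C1/4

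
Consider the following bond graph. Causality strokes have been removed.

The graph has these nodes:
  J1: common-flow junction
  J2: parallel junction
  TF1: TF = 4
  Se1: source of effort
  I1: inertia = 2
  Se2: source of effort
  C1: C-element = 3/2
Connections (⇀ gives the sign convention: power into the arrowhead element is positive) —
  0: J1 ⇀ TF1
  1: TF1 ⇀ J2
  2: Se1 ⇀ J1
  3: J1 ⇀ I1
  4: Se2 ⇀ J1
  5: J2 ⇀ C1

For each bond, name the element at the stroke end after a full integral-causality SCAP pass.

bond 2 stroke at J1  (source Se1 imposes e)
bond 4 stroke at J1  (Se2 fixes effort; stroke away)
bond 3 stroke at I1  (I1 outputs flow p/I1)
bond 0 stroke at J1  (J1 flow already set via bond 3)
bond 1 stroke at TF1  (TF1 one-in-one-out from 0)
bond 5 stroke at J2  (J2: last free bond brings effort in)

β0 stroke at J1
β1 stroke at TF1
β2 stroke at J1
β3 stroke at I1
β4 stroke at J1
β5 stroke at J2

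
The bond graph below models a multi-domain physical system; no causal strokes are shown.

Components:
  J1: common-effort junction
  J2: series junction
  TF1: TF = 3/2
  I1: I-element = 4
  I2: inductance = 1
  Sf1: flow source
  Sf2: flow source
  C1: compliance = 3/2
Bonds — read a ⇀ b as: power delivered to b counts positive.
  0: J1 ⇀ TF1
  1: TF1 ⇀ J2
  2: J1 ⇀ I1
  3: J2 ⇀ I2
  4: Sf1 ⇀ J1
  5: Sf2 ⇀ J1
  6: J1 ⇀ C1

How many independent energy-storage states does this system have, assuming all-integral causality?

#4 →Sf1  (Sf1 fixes flow; stroke at Sf1)
#5 →Sf2  (source Sf2 imposes f)
#2 →I1  (I1: I, integral causality)
#3 →I2  (I2 integral (f out))
#1 →J2  (common-f at J2 fixed by 3)
#0 →TF1  (through TF1, causality passes straight; one stroke at TF1)
#6 →J1  (only one effort-in slot at J1)

3  (C1, I1, I2 all integral)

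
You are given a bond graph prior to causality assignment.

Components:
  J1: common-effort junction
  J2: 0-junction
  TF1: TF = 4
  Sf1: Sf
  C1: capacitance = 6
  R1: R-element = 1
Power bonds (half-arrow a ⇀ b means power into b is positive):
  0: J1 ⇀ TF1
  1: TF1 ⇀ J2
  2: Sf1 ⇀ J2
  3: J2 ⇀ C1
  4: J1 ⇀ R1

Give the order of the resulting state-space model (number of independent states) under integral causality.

1  (C1 all integral)

b2 |Sf1  (source Sf1 imposes f)
b3 |J2  (C1 integral (e out))
b1 |TF1  (common-e at J2 fixed by 3)
b0 |J1  (through TF1, causality passes straight; one stroke at TF1)
b4 |R1  (0-jn J1 has e-setter on 0)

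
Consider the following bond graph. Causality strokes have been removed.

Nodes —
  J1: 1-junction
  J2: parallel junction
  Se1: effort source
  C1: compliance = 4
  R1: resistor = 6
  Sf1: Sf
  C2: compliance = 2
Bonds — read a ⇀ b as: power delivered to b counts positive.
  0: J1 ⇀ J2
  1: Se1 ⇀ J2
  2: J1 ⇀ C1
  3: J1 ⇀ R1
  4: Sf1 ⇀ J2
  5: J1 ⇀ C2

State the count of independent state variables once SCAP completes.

2  (C1, C2 all integral)

β1 →J2  (Se1 (Se) sets effort on bond)
β4 →Sf1  (source Sf1 imposes f)
β0 →J1  (J2 effort already set via bond 1)
β2 →J1  (C1: C, integral causality)
β5 →J1  (C2 outputs effort q/C2)
β3 →R1  (only one flow-in slot at J1)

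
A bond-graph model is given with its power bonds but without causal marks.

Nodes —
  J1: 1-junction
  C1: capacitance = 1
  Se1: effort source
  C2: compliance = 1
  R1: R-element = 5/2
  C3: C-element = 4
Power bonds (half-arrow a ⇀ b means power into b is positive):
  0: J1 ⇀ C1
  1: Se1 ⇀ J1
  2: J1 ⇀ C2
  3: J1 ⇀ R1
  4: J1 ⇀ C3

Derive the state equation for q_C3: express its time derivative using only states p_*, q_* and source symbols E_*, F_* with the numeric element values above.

dq_C3/dt = 2*E_Se1/5 - 2*q_C1/5 - 2*q_C2/5 - q_C3/10

bond 1 stroke→J1  (Se1 (Se) sets effort on bond)
bond 0 stroke→J1  (prefer integral on C1)
bond 2 stroke→J1  (C2: C, integral causality)
bond 4 stroke→J1  (C3: C, integral causality)
bond 3 stroke→R1  (J1: last free bond brings flow in)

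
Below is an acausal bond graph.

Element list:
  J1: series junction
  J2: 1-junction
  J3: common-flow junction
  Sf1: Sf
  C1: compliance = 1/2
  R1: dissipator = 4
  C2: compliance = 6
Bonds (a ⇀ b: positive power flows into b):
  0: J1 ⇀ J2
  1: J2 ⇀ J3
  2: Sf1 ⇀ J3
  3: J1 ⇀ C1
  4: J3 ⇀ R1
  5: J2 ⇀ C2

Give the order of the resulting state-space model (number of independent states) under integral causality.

2  (C1, C2 all integral)

β2 stroke→Sf1  (Sf1: flow source, stroke at near end)
β1 stroke→J3  (common-f at J3 fixed by 2)
β4 stroke→J3  (J3: bond 2 brought flow, rest push out)
β0 stroke→J2  (1-jn J2 has f-setter on 1)
β5 stroke→J2  (common-f at J2 fixed by 1)
β3 stroke→J1  (common-f at J1 fixed by 0)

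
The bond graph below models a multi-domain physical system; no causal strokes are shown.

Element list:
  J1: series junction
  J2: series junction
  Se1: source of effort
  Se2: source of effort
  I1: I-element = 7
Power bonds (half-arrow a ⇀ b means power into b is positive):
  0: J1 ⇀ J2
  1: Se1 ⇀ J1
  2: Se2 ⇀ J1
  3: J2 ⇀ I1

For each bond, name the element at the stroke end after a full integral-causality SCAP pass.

bond 0 →J2
bond 1 →J1
bond 2 →J1
bond 3 →I1

b1 stroke at J1  (Se1 fixes effort; stroke away)
b2 stroke at J1  (Se2 fixes effort; stroke away)
b0 stroke at J2  (J1: last free bond brings flow in)
b3 stroke at I1  (J2: last free bond brings flow in)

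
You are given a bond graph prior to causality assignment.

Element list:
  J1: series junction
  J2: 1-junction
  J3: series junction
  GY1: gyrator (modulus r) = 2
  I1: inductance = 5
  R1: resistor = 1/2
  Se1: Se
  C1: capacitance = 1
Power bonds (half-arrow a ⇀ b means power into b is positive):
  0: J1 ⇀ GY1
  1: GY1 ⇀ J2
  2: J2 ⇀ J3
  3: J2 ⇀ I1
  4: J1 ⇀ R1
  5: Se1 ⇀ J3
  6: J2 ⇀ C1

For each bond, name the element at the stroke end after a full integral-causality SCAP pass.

bond 0 |J1
bond 1 |J2
bond 2 |J2
bond 3 |I1
bond 4 |R1
bond 5 |J3
bond 6 |J2

β5 →J3  (Se1 fixes effort; stroke away)
β2 →J2  (closing 1-jn rule on J3)
β3 →I1  (I1: I, integral causality)
β1 →J2  (J2 flow already set via bond 3)
β6 →J2  (common-f at J2 fixed by 3)
β0 →J1  (through GY1, causality inverts; strokes same side of GY1)
β4 →R1  (J1: last free bond brings flow in)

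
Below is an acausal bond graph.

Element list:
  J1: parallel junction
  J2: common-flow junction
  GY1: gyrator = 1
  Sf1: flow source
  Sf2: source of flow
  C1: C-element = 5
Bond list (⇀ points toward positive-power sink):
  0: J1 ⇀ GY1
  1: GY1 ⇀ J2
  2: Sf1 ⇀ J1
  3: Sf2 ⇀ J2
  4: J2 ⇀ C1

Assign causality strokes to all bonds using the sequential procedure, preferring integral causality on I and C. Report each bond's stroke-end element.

bond 2 →Sf1  (source Sf1 imposes f)
bond 3 →Sf2  (Sf2: flow source, stroke at near end)
bond 0 →J1  (only one effort-in slot at J1)
bond 1 →J2  (1-jn J2 has f-setter on 3)
bond 4 →J2  (common-f at J2 fixed by 3)

β0 stroke at J1
β1 stroke at J2
β2 stroke at Sf1
β3 stroke at Sf2
β4 stroke at J2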